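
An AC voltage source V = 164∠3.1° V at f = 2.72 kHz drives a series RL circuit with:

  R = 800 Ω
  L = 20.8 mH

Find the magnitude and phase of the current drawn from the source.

Step 1 — Angular frequency: ω = 2π·f = 2π·2720 = 1.709e+04 rad/s.
Step 2 — Component impedances:
  R: Z = R = 800 Ω
  L: Z = jωL = j·1.709e+04·0.0208 = 0 + j355.5 Ω
Step 3 — Series combination: Z_total = R + L = 800 + j355.5 Ω = 875.4∠24.0° Ω.
Step 4 — Source phasor: V = 164∠3.1° V = 163.8 + j8.869 V.
Step 5 — Ohm's law: I = V / Z_total = (163.8 + j8.869) / (800 + j355.5) = 0.1751 - j0.0667 A.
Step 6 — Convert to polar: |I| = 0.1873 A, ∠I = -20.9°.

I = 0.1873∠-20.9° A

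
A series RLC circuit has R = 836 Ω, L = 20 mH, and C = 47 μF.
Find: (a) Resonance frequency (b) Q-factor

Step 1 — Resonance condition Im(Z)=0 gives ω₀ = 1/√(LC).
Step 2 — ω₀ = 1/√(0.02·4.7e-05) = 1031 rad/s.
Step 3 — f₀ = ω₀/(2π) = 164.2 Hz.
Step 4 — Series Q: Q = ω₀L/R = 1031·0.02/836 = 0.02468.

(a) f₀ = 164.2 Hz  (b) Q = 0.02468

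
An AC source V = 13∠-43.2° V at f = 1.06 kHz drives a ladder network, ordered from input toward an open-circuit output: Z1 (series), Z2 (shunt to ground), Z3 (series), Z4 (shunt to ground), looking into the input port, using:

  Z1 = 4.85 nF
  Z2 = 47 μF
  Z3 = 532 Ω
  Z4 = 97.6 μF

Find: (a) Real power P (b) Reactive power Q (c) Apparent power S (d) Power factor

Step 1 — Angular frequency: ω = 2π·f = 2π·1060 = 6660 rad/s.
Step 2 — Component impedances:
  Z1: Z = 1/(jωC) = -j/(ω·C) = 0 - j3.096e+04 Ω
  Z2: Z = 1/(jωC) = -j/(ω·C) = 0 - j3.195 Ω
  Z3: Z = R = 532 Ω
  Z4: Z = 1/(jωC) = -j/(ω·C) = 0 - j1.538 Ω
Step 3 — Ladder network (open output): work backward from the far end, alternating series and parallel combinations. Z_in = 0.01918 - j3.096e+04 Ω = 3.096e+04∠-90.0° Ω.
Step 4 — Source phasor: V = 13∠-43.2° V = 9.477 - j8.899 V.
Step 5 — Current: I = V / Z = 0.0002874 + j0.0003061 A = 0.0004199∠46.8° A.
Step 6 — Complex power: S = V·I* = 3.382e-09 - j0.005458 VA.
Step 7 — Real power: P = Re(S) = 3.382e-09 W.
Step 8 — Reactive power: Q = Im(S) = -0.005458 VAR.
Step 9 — Apparent power: |S| = 0.005458 VA.
Step 10 — Power factor: PF = P/|S| = 6.195e-07 (leading).

(a) P = 3.382e-09 W  (b) Q = -0.005458 VAR  (c) S = 0.005458 VA  (d) PF = 6.195e-07 (leading)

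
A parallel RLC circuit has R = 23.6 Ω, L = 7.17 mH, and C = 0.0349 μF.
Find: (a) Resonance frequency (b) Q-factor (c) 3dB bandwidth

Step 1 — Resonance: ω₀ = 1/√(LC) = 1/√(0.00717·3.49e-08) = 6.322e+04 rad/s.
Step 2 — f₀ = ω₀/(2π) = 1.006e+04 Hz.
Step 3 — Parallel Q: Q = R/(ω₀L) = 23.6/(6.322e+04·0.00717) = 0.05207.
Step 4 — Bandwidth: Δω = ω₀/Q = 1.214e+06 rad/s; BW = Δω/(2π) = 1.932e+05 Hz.

(a) f₀ = 1.006e+04 Hz  (b) Q = 0.05207  (c) BW = 1.932e+05 Hz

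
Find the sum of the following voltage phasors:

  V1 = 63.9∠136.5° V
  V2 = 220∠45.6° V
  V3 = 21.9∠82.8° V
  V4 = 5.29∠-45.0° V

Step 1 — Convert each phasor to rectangular form:
  V1 = 63.9·(cos(136.5°) + j·sin(136.5°)) = -46.35 + j43.99 V
  V2 = 220·(cos(45.6°) + j·sin(45.6°)) = 153.9 + j157.2 V
  V3 = 21.9·(cos(82.8°) + j·sin(82.8°)) = 2.745 + j21.73 V
  V4 = 5.29·(cos(-45.0°) + j·sin(-45.0°)) = 3.741 - j3.741 V
Step 2 — Sum components: V_total = 114.1 + j219.2 V.
Step 3 — Convert to polar: |V_total| = 247.1 V, ∠V_total = 62.5°.

V_total = 247.1∠62.5° V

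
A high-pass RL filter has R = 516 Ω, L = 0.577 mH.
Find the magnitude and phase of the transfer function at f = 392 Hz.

Step 1 — Angular frequency: ω = 2π·392 = 2463 rad/s.
Step 2 — Transfer function: H(jω) = jωL/(R + jωL).
Step 3 — Numerator jωL = j·1.421; denominator R + jωL = 516 + j1.421.
Step 4 — H = 7.585e-06 + j0.002754.
Step 5 — Magnitude: |H| = 0.002754 (-51.2 dB); phase: φ = 89.8°.

|H| = 0.002754 (-51.2 dB), φ = 89.8°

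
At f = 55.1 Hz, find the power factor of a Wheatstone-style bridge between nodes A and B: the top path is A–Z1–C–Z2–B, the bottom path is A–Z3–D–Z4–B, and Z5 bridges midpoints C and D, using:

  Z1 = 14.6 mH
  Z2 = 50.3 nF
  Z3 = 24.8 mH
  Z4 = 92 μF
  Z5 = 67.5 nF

Step 1 — Angular frequency: ω = 2π·f = 2π·55.1 = 346.2 rad/s.
Step 2 — Component impedances:
  Z1: Z = jωL = j·346.2·0.0146 = 0 + j5.055 Ω
  Z2: Z = 1/(jωC) = -j/(ω·C) = 0 - j5.742e+04 Ω
  Z3: Z = jωL = j·346.2·0.0248 = 0 + j8.586 Ω
  Z4: Z = 1/(jωC) = -j/(ω·C) = 0 - j31.4 Ω
  Z5: Z = 1/(jωC) = -j/(ω·C) = 0 - j4.279e+04 Ω
Step 3 — Bridge requires nodal analysis (the Z5 bridge couples midpoints C and D, so the two paths cannot be reduced to a simple series/parallel combination). Setting node B to ground and injecting 1 A at node A, the 3-node admittance system at A, C, D solves to V_A = Z_AB = 0 - j22.8 Ω = 22.8∠-90.0° Ω.
Step 4 — Power factor: PF = cos(φ) = Re(Z)/|Z| = -0/22.8 = -0.
Step 5 — Type: Im(Z) = -22.8 ⇒ leading (phase φ = -90.0°).

PF = -0 (leading, φ = -90.0°)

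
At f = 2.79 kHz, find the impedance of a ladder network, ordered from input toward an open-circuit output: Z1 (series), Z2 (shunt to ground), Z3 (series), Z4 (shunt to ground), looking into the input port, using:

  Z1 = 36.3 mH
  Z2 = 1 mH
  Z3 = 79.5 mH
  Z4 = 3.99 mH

Step 1 — Angular frequency: ω = 2π·f = 2π·2790 = 1.753e+04 rad/s.
Step 2 — Component impedances:
  Z1: Z = jωL = j·1.753e+04·0.0363 = 0 + j636.3 Ω
  Z2: Z = jωL = j·1.753e+04·0.001 = 0 + j17.53 Ω
  Z3: Z = jωL = j·1.753e+04·0.0795 = 0 + j1394 Ω
  Z4: Z = jωL = j·1.753e+04·0.00399 = 0 + j69.95 Ω
Step 3 — Ladder network (open output): work backward from the far end, alternating series and parallel combinations. Z_in = 0 + j653.7 Ω = 653.7∠90.0° Ω.

Z = 0 + j653.7 Ω = 653.7∠90.0° Ω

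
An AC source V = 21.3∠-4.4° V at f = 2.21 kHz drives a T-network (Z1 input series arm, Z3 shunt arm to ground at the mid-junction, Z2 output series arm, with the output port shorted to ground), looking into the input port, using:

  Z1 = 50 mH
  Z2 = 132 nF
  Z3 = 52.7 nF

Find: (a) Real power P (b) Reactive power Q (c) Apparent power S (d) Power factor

Step 1 — Angular frequency: ω = 2π·f = 2π·2210 = 1.389e+04 rad/s.
Step 2 — Component impedances:
  Z1: Z = jωL = j·1.389e+04·0.05 = 0 + j694.3 Ω
  Z2: Z = 1/(jωC) = -j/(ω·C) = 0 - j545.6 Ω
  Z3: Z = 1/(jωC) = -j/(ω·C) = 0 - j1367 Ω
Step 3 — With the output port shorted to ground, the output series arm Z2 runs from the junction to ground; the shunt arm Z3 also runs from the junction to ground. They appear in parallel: Z3 || Z2 = 0 - j389.9 Ω.
Step 4 — Series with input arm Z1: Z_in = Z1 + (Z3 || Z2) = 0 + j304.4 Ω = 304.4∠90.0° Ω.
Step 5 — Source phasor: V = 21.3∠-4.4° V = 21.24 - j1.634 V.
Step 6 — Current: I = V / Z = -0.005369 - j0.06977 A = 0.06998∠-94.4° A.
Step 7 — Complex power: S = V·I* = 0 + j1.491 VA.
Step 8 — Real power: P = Re(S) = 0 W.
Step 9 — Reactive power: Q = Im(S) = 1.491 VAR.
Step 10 — Apparent power: |S| = 1.491 VA.
Step 11 — Power factor: PF = P/|S| = 0 (lagging).

(a) P = 0 W  (b) Q = 1.491 VAR  (c) S = 1.491 VA  (d) PF = 0 (lagging)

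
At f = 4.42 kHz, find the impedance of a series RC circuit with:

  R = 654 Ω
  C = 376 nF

Step 1 — Angular frequency: ω = 2π·f = 2π·4420 = 2.777e+04 rad/s.
Step 2 — Component impedances:
  R: Z = R = 654 Ω
  C: Z = 1/(jωC) = -j/(ω·C) = 0 - j95.77 Ω
Step 3 — Series combination: Z_total = R + C = 654 - j95.77 Ω = 661∠-8.3° Ω.

Z = 654 - j95.77 Ω = 661∠-8.3° Ω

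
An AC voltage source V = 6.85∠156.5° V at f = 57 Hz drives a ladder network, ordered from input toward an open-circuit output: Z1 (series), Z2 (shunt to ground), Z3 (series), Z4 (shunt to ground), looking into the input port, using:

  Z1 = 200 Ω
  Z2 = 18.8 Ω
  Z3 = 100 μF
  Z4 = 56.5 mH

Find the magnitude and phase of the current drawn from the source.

Step 1 — Angular frequency: ω = 2π·f = 2π·57 = 358.1 rad/s.
Step 2 — Component impedances:
  Z1: Z = R = 200 Ω
  Z2: Z = R = 18.8 Ω
  Z3: Z = 1/(jωC) = -j/(ω·C) = 0 - j27.92 Ω
  Z4: Z = jωL = j·358.1·0.0565 = 0 + j20.23 Ω
Step 3 — Ladder network (open output): work backward from the far end, alternating series and parallel combinations. Z_in = 202.7 - j6.586 Ω = 202.8∠-1.9° Ω.
Step 4 — Source phasor: V = 6.85∠156.5° V = -6.282 + j2.731 V.
Step 5 — Ohm's law: I = V / Z_total = (-6.282 + j2.731) / (202.7 - j6.586) = -0.0314 + j0.01246 A.
Step 6 — Convert to polar: |I| = 0.03378 A, ∠I = 158.4°.

I = 0.03378∠158.4° A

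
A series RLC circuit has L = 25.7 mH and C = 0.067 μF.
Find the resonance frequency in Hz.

Step 1 — Resonance condition Im(Z)=0 gives ω₀ = 1/√(LC).
Step 2 — ω₀ = 1/√(0.0257·6.7e-08) = 2.41e+04 rad/s.
Step 3 — f₀ = ω₀/(2π) = 3835 Hz.

f₀ = 3835 Hz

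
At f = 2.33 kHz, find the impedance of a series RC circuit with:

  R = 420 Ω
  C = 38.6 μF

Step 1 — Angular frequency: ω = 2π·f = 2π·2330 = 1.464e+04 rad/s.
Step 2 — Component impedances:
  R: Z = R = 420 Ω
  C: Z = 1/(jωC) = -j/(ω·C) = 0 - j1.77 Ω
Step 3 — Series combination: Z_total = R + C = 420 - j1.77 Ω = 420∠-0.2° Ω.

Z = 420 - j1.77 Ω = 420∠-0.2° Ω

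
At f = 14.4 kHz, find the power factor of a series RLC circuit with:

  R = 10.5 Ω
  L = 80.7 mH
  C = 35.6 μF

Step 1 — Angular frequency: ω = 2π·f = 2π·1.44e+04 = 9.048e+04 rad/s.
Step 2 — Component impedances:
  R: Z = R = 10.5 Ω
  L: Z = jωL = j·9.048e+04·0.0807 = 0 + j7302 Ω
  C: Z = 1/(jωC) = -j/(ω·C) = 0 - j0.3105 Ω
Step 3 — Series combination: Z_total = R + L + C = 10.5 + j7301 Ω = 7301∠89.9° Ω.
Step 4 — Power factor: PF = cos(φ) = Re(Z)/|Z| = 10.5/7301 = 0.001438.
Step 5 — Type: Im(Z) = 7301 ⇒ lagging (phase φ = 89.9°).

PF = 0.001438 (lagging, φ = 89.9°)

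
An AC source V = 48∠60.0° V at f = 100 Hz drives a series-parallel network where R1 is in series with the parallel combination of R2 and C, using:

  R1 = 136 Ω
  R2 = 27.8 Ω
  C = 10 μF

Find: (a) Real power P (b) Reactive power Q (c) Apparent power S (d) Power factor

Step 1 — Angular frequency: ω = 2π·f = 2π·100 = 628.3 rad/s.
Step 2 — Component impedances:
  R1: Z = R = 136 Ω
  R2: Z = R = 27.8 Ω
  C: Z = 1/(jωC) = -j/(ω·C) = 0 - j159.2 Ω
Step 3 — Parallel branch: R2 || C = 1/(1/R2 + 1/C) = 26.98 - j4.712 Ω.
Step 4 — Series with R1: Z_total = R1 + (R2 || C) = 163 - j4.712 Ω = 163∠-1.7° Ω.
Step 5 — Source phasor: V = 48∠60.0° V = 24 + j41.57 V.
Step 6 — Current: I = V / Z = 0.1398 + j0.2591 A = 0.2944∠61.7° A.
Step 7 — Complex power: S = V·I* = 14.13 - j0.4084 VA.
Step 8 — Real power: P = Re(S) = 14.13 W.
Step 9 — Reactive power: Q = Im(S) = -0.4084 VAR.
Step 10 — Apparent power: |S| = 14.13 VA.
Step 11 — Power factor: PF = P/|S| = 0.9996 (leading).

(a) P = 14.13 W  (b) Q = -0.4084 VAR  (c) S = 14.13 VA  (d) PF = 0.9996 (leading)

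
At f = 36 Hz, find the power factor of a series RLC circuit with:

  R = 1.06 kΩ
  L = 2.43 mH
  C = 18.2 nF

Step 1 — Angular frequency: ω = 2π·f = 2π·36 = 226.2 rad/s.
Step 2 — Component impedances:
  R: Z = R = 1060 Ω
  L: Z = jωL = j·226.2·0.00243 = 0 + j0.5497 Ω
  C: Z = 1/(jωC) = -j/(ω·C) = 0 - j2.429e+05 Ω
Step 3 — Series combination: Z_total = R + L + C = 1060 - j2.429e+05 Ω = 2.429e+05∠-89.7° Ω.
Step 4 — Power factor: PF = cos(φ) = Re(Z)/|Z| = 1060/2.429e+05 = 0.004364.
Step 5 — Type: Im(Z) = -2.429e+05 ⇒ leading (phase φ = -89.7°).

PF = 0.004364 (leading, φ = -89.7°)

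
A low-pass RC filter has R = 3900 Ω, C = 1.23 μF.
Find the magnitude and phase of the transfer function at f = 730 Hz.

Step 1 — Angular frequency: ω = 2π·730 = 4587 rad/s.
Step 2 — Transfer function: H(jω) = 1/(1 + jωRC).
Step 3 — Denominator: 1 + jωRC = 1 + j·4587·3900·1.23e-06 = 1 + j22.
Step 4 — H = 0.002061 - j0.04536.
Step 5 — Magnitude: |H| = 0.0454 (-26.9 dB); phase: φ = -87.4°.

|H| = 0.0454 (-26.9 dB), φ = -87.4°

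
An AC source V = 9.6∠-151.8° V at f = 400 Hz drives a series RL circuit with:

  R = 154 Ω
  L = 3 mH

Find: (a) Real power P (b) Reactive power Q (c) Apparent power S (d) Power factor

Step 1 — Angular frequency: ω = 2π·f = 2π·400 = 2513 rad/s.
Step 2 — Component impedances:
  R: Z = R = 154 Ω
  L: Z = jωL = j·2513·0.003 = 0 + j7.54 Ω
Step 3 — Series combination: Z_total = R + L = 154 + j7.54 Ω = 154.2∠2.8° Ω.
Step 4 — Source phasor: V = 9.6∠-151.8° V = -8.461 - j4.536 V.
Step 5 — Current: I = V / Z = -0.05625 - j0.0267 A = 0.06226∠-154.6° A.
Step 6 — Complex power: S = V·I* = 0.597 + j0.02923 VA.
Step 7 — Real power: P = Re(S) = 0.597 W.
Step 8 — Reactive power: Q = Im(S) = 0.02923 VAR.
Step 9 — Apparent power: |S| = 0.5977 VA.
Step 10 — Power factor: PF = P/|S| = 0.9988 (lagging).

(a) P = 0.597 W  (b) Q = 0.02923 VAR  (c) S = 0.5977 VA  (d) PF = 0.9988 (lagging)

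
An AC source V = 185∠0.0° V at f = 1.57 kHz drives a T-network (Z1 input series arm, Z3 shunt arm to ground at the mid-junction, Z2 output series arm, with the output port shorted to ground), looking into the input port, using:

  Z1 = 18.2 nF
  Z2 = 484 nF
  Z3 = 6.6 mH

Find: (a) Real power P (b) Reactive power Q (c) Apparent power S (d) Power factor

Step 1 — Angular frequency: ω = 2π·f = 2π·1570 = 9865 rad/s.
Step 2 — Component impedances:
  Z1: Z = 1/(jωC) = -j/(ω·C) = 0 - j5570 Ω
  Z2: Z = 1/(jωC) = -j/(ω·C) = 0 - j209.4 Ω
  Z3: Z = jωL = j·9865·0.0066 = 0 + j65.11 Ω
Step 3 — With the output port shorted to ground, the output series arm Z2 runs from the junction to ground; the shunt arm Z3 also runs from the junction to ground. They appear in parallel: Z3 || Z2 = 0 + j94.47 Ω.
Step 4 — Series with input arm Z1: Z_in = Z1 + (Z3 || Z2) = 0 - j5475 Ω = 5475∠-90.0° Ω.
Step 5 — Source phasor: V = 185∠0.0° V = 185 V.
Step 6 — Current: I = V / Z = 0 + j0.03379 A = 0.03379∠90.0° A.
Step 7 — Complex power: S = V·I* = 0 - j6.251 VA.
Step 8 — Real power: P = Re(S) = 0 W.
Step 9 — Reactive power: Q = Im(S) = -6.251 VAR.
Step 10 — Apparent power: |S| = 6.251 VA.
Step 11 — Power factor: PF = P/|S| = 0 (leading).

(a) P = 0 W  (b) Q = -6.251 VAR  (c) S = 6.251 VA  (d) PF = 0 (leading)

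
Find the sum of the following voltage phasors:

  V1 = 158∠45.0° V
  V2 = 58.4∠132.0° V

Step 1 — Convert each phasor to rectangular form:
  V1 = 158·(cos(45.0°) + j·sin(45.0°)) = 111.7 + j111.7 V
  V2 = 58.4·(cos(132.0°) + j·sin(132.0°)) = -39.08 + j43.4 V
Step 2 — Sum components: V_total = 72.65 + j155.1 V.
Step 3 — Convert to polar: |V_total| = 171.3 V, ∠V_total = 64.9°.

V_total = 171.3∠64.9° V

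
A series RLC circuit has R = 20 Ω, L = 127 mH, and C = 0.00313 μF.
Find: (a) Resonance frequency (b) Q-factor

Step 1 — Resonance condition Im(Z)=0 gives ω₀ = 1/√(LC).
Step 2 — ω₀ = 1/√(0.127·3.13e-09) = 5.016e+04 rad/s.
Step 3 — f₀ = ω₀/(2π) = 7983 Hz.
Step 4 — Series Q: Q = ω₀L/R = 5.016e+04·0.127/20 = 318.5.

(a) f₀ = 7983 Hz  (b) Q = 318.5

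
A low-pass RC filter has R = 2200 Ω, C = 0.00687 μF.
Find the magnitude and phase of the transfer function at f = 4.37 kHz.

Step 1 — Angular frequency: ω = 2π·4370 = 2.746e+04 rad/s.
Step 2 — Transfer function: H(jω) = 1/(1 + jωRC).
Step 3 — Denominator: 1 + jωRC = 1 + j·2.746e+04·2200·6.87e-09 = 1 + j0.415.
Step 4 — H = 0.8531 - j0.354.
Step 5 — Magnitude: |H| = 0.9236 (-0.7 dB); phase: φ = -22.5°.

|H| = 0.9236 (-0.7 dB), φ = -22.5°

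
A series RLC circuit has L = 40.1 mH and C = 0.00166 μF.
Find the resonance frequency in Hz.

Step 1 — Resonance condition Im(Z)=0 gives ω₀ = 1/√(LC).
Step 2 — ω₀ = 1/√(0.0401·1.66e-09) = 1.226e+05 rad/s.
Step 3 — f₀ = ω₀/(2π) = 1.951e+04 Hz.

f₀ = 1.951e+04 Hz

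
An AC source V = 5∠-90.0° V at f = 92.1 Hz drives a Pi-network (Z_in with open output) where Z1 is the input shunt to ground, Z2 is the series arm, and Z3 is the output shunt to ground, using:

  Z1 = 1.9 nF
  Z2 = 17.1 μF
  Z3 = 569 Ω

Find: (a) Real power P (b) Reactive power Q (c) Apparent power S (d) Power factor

Step 1 — Angular frequency: ω = 2π·f = 2π·92.1 = 578.7 rad/s.
Step 2 — Component impedances:
  Z1: Z = 1/(jωC) = -j/(ω·C) = 0 - j9.095e+05 Ω
  Z2: Z = 1/(jωC) = -j/(ω·C) = 0 - j101.1 Ω
  Z3: Z = R = 569 Ω
Step 3 — With open output, the series arm Z2 and the output shunt Z3 appear in series to ground: Z2 + Z3 = 569 - j101.1 Ω.
Step 4 — Parallel with input shunt Z1: Z_in = Z1 || (Z2 + Z3) = 568.9 - j101.4 Ω = 577.8∠-10.1° Ω.
Step 5 — Source phasor: V = 5∠-90.0° V = 0 - j5 V.
Step 6 — Current: I = V / Z = 0.001518 - j0.008519 A = 0.008653∠-79.9° A.
Step 7 — Complex power: S = V·I* = 0.04259 - j0.007592 VA.
Step 8 — Real power: P = Re(S) = 0.04259 W.
Step 9 — Reactive power: Q = Im(S) = -0.007592 VAR.
Step 10 — Apparent power: |S| = 0.04326 VA.
Step 11 — Power factor: PF = P/|S| = 0.9845 (leading).

(a) P = 0.04259 W  (b) Q = -0.007592 VAR  (c) S = 0.04326 VA  (d) PF = 0.9845 (leading)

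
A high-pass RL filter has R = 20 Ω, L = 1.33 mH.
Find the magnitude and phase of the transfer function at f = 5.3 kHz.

Step 1 — Angular frequency: ω = 2π·5300 = 3.33e+04 rad/s.
Step 2 — Transfer function: H(jω) = jωL/(R + jωL).
Step 3 — Numerator jωL = j·44.29; denominator R + jωL = 20 + j44.29.
Step 4 — H = 0.8306 + j0.3751.
Step 5 — Magnitude: |H| = 0.9114 (-0.8 dB); phase: φ = 24.3°.

|H| = 0.9114 (-0.8 dB), φ = 24.3°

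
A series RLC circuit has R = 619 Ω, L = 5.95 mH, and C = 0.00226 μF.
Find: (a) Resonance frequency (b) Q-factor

Step 1 — Resonance condition Im(Z)=0 gives ω₀ = 1/√(LC).
Step 2 — ω₀ = 1/√(0.00595·2.26e-09) = 2.727e+05 rad/s.
Step 3 — f₀ = ω₀/(2π) = 4.34e+04 Hz.
Step 4 — Series Q: Q = ω₀L/R = 2.727e+05·0.00595/619 = 2.621.

(a) f₀ = 4.34e+04 Hz  (b) Q = 2.621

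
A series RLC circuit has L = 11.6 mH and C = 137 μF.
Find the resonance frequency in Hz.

Step 1 — Resonance condition Im(Z)=0 gives ω₀ = 1/√(LC).
Step 2 — ω₀ = 1/√(0.0116·0.000137) = 793.3 rad/s.
Step 3 — f₀ = ω₀/(2π) = 126.2 Hz.

f₀ = 126.2 Hz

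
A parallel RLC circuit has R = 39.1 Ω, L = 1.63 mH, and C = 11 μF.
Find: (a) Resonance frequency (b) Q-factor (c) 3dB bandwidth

Step 1 — Resonance: ω₀ = 1/√(LC) = 1/√(0.00163·1.1e-05) = 7468 rad/s.
Step 2 — f₀ = ω₀/(2π) = 1189 Hz.
Step 3 — Parallel Q: Q = R/(ω₀L) = 39.1/(7468·0.00163) = 3.212.
Step 4 — Bandwidth: Δω = ω₀/Q = 2325 rad/s; BW = Δω/(2π) = 370 Hz.

(a) f₀ = 1189 Hz  (b) Q = 3.212  (c) BW = 370 Hz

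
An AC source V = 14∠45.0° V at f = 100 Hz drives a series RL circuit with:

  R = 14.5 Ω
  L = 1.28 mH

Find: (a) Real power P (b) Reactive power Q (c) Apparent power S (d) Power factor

Step 1 — Angular frequency: ω = 2π·f = 2π·100 = 628.3 rad/s.
Step 2 — Component impedances:
  R: Z = R = 14.5 Ω
  L: Z = jωL = j·628.3·0.00128 = 0 + j0.8042 Ω
Step 3 — Series combination: Z_total = R + L = 14.5 + j0.8042 Ω = 14.52∠3.2° Ω.
Step 4 — Source phasor: V = 14∠45.0° V = 9.899 + j9.899 V.
Step 5 — Current: I = V / Z = 0.7184 + j0.6429 A = 0.964∠41.8° A.
Step 6 — Complex power: S = V·I* = 13.48 + j0.7474 VA.
Step 7 — Real power: P = Re(S) = 13.48 W.
Step 8 — Reactive power: Q = Im(S) = 0.7474 VAR.
Step 9 — Apparent power: |S| = 13.5 VA.
Step 10 — Power factor: PF = P/|S| = 0.9985 (lagging).

(a) P = 13.48 W  (b) Q = 0.7474 VAR  (c) S = 13.5 VA  (d) PF = 0.9985 (lagging)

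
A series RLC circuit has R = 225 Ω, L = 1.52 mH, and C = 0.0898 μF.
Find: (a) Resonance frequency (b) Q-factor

Step 1 — Resonance condition Im(Z)=0 gives ω₀ = 1/√(LC).
Step 2 — ω₀ = 1/√(0.00152·8.98e-08) = 8.559e+04 rad/s.
Step 3 — f₀ = ω₀/(2π) = 1.362e+04 Hz.
Step 4 — Series Q: Q = ω₀L/R = 8.559e+04·0.00152/225 = 0.5782.

(a) f₀ = 1.362e+04 Hz  (b) Q = 0.5782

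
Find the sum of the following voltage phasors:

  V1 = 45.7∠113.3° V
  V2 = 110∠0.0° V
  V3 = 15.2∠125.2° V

Step 1 — Convert each phasor to rectangular form:
  V1 = 45.7·(cos(113.3°) + j·sin(113.3°)) = -18.08 + j41.97 V
  V2 = 110·(cos(0.0°) + j·sin(0.0°)) = 110 V
  V3 = 15.2·(cos(125.2°) + j·sin(125.2°)) = -8.762 + j12.42 V
Step 2 — Sum components: V_total = 83.16 + j54.39 V.
Step 3 — Convert to polar: |V_total| = 99.37 V, ∠V_total = 33.2°.

V_total = 99.37∠33.2° V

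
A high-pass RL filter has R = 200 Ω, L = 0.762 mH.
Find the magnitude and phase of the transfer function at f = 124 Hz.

Step 1 — Angular frequency: ω = 2π·124 = 779.1 rad/s.
Step 2 — Transfer function: H(jω) = jωL/(R + jωL).
Step 3 — Numerator jωL = j·0.5937; denominator R + jωL = 200 + j0.5937.
Step 4 — H = 8.811e-06 + j0.002968.
Step 5 — Magnitude: |H| = 0.002968 (-50.5 dB); phase: φ = 89.8°.

|H| = 0.002968 (-50.5 dB), φ = 89.8°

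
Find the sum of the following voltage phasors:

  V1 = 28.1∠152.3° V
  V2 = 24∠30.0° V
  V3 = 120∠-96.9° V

Step 1 — Convert each phasor to rectangular form:
  V1 = 28.1·(cos(152.3°) + j·sin(152.3°)) = -24.88 + j13.06 V
  V2 = 24·(cos(30.0°) + j·sin(30.0°)) = 20.78 + j12 V
  V3 = 120·(cos(-96.9°) + j·sin(-96.9°)) = -14.42 - j119.1 V
Step 2 — Sum components: V_total = -18.51 - j94.07 V.
Step 3 — Convert to polar: |V_total| = 95.87 V, ∠V_total = -101.1°.

V_total = 95.87∠-101.1° V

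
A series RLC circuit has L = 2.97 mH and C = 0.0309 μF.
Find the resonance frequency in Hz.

Step 1 — Resonance condition Im(Z)=0 gives ω₀ = 1/√(LC).
Step 2 — ω₀ = 1/√(0.00297·3.09e-08) = 1.044e+05 rad/s.
Step 3 — f₀ = ω₀/(2π) = 1.661e+04 Hz.

f₀ = 1.661e+04 Hz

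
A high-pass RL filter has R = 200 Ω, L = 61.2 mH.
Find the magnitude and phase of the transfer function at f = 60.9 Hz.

Step 1 — Angular frequency: ω = 2π·60.9 = 382.6 rad/s.
Step 2 — Transfer function: H(jω) = jωL/(R + jωL).
Step 3 — Numerator jωL = j·23.42; denominator R + jωL = 200 + j23.42.
Step 4 — H = 0.01352 + j0.1155.
Step 5 — Magnitude: |H| = 0.1163 (-18.7 dB); phase: φ = 83.3°.

|H| = 0.1163 (-18.7 dB), φ = 83.3°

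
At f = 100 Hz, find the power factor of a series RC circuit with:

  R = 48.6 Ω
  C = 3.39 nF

Step 1 — Angular frequency: ω = 2π·f = 2π·100 = 628.3 rad/s.
Step 2 — Component impedances:
  R: Z = R = 48.6 Ω
  C: Z = 1/(jωC) = -j/(ω·C) = 0 - j4.695e+05 Ω
Step 3 — Series combination: Z_total = R + C = 48.6 - j4.695e+05 Ω = 4.695e+05∠-90.0° Ω.
Step 4 — Power factor: PF = cos(φ) = Re(Z)/|Z| = 48.6/4.695e+05 = 0.0001035.
Step 5 — Type: Im(Z) = -4.695e+05 ⇒ leading (phase φ = -90.0°).

PF = 0.0001035 (leading, φ = -90.0°)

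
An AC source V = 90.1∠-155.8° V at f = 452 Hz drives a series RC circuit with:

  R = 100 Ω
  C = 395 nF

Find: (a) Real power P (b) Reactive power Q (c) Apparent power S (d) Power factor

Step 1 — Angular frequency: ω = 2π·f = 2π·452 = 2840 rad/s.
Step 2 — Component impedances:
  R: Z = R = 100 Ω
  C: Z = 1/(jωC) = -j/(ω·C) = 0 - j891.4 Ω
Step 3 — Series combination: Z_total = R + C = 100 - j891.4 Ω = 897∠-83.6° Ω.
Step 4 — Source phasor: V = 90.1∠-155.8° V = -82.18 - j36.93 V.
Step 5 — Current: I = V / Z = 0.0307 - j0.09564 A = 0.1004∠-72.2° A.
Step 6 — Complex power: S = V·I* = 1.009 - j8.994 VA.
Step 7 — Real power: P = Re(S) = 1.009 W.
Step 8 — Reactive power: Q = Im(S) = -8.994 VAR.
Step 9 — Apparent power: |S| = 9.05 VA.
Step 10 — Power factor: PF = P/|S| = 0.1115 (leading).

(a) P = 1.009 W  (b) Q = -8.994 VAR  (c) S = 9.05 VA  (d) PF = 0.1115 (leading)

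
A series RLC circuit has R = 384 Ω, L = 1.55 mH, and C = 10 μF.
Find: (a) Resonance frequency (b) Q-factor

Step 1 — Resonance condition Im(Z)=0 gives ω₀ = 1/√(LC).
Step 2 — ω₀ = 1/√(0.00155·1e-05) = 8032 rad/s.
Step 3 — f₀ = ω₀/(2π) = 1278 Hz.
Step 4 — Series Q: Q = ω₀L/R = 8032·0.00155/384 = 0.03242.

(a) f₀ = 1278 Hz  (b) Q = 0.03242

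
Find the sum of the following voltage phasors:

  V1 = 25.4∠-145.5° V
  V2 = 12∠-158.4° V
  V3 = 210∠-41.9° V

Step 1 — Convert each phasor to rectangular form:
  V1 = 25.4·(cos(-145.5°) + j·sin(-145.5°)) = -20.93 - j14.39 V
  V2 = 12·(cos(-158.4°) + j·sin(-158.4°)) = -11.16 - j4.417 V
  V3 = 210·(cos(-41.9°) + j·sin(-41.9°)) = 156.3 - j140.2 V
Step 2 — Sum components: V_total = 124.2 - j159 V.
Step 3 — Convert to polar: |V_total| = 201.8 V, ∠V_total = -52.0°.

V_total = 201.8∠-52.0° V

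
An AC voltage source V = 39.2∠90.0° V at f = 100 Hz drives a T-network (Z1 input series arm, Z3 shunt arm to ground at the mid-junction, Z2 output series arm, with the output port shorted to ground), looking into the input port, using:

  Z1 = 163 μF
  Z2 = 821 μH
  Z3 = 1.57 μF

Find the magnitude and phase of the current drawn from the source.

Step 1 — Angular frequency: ω = 2π·f = 2π·100 = 628.3 rad/s.
Step 2 — Component impedances:
  Z1: Z = 1/(jωC) = -j/(ω·C) = 0 - j9.764 Ω
  Z2: Z = jωL = j·628.3·0.000821 = 0 + j0.5158 Ω
  Z3: Z = 1/(jωC) = -j/(ω·C) = 0 - j1014 Ω
Step 3 — With the output port shorted to ground, the output series arm Z2 runs from the junction to ground; the shunt arm Z3 also runs from the junction to ground. They appear in parallel: Z3 || Z2 = 0 + j0.5161 Ω.
Step 4 — Series with input arm Z1: Z_in = Z1 + (Z3 || Z2) = 0 - j9.248 Ω = 9.248∠-90.0° Ω.
Step 5 — Source phasor: V = 39.2∠90.0° V = 0 + j39.2 V.
Step 6 — Ohm's law: I = V / Z_total = (0 + j39.2) / (0 - j9.248) = -4.239 A.
Step 7 — Convert to polar: |I| = 4.239 A, ∠I = 180.0°.

I = 4.239∠180.0° A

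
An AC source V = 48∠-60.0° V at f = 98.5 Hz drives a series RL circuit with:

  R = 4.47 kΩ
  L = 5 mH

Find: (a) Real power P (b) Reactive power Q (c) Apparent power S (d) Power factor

Step 1 — Angular frequency: ω = 2π·f = 2π·98.5 = 618.9 rad/s.
Step 2 — Component impedances:
  R: Z = R = 4470 Ω
  L: Z = jωL = j·618.9·0.005 = 0 + j3.094 Ω
Step 3 — Series combination: Z_total = R + L = 4470 + j3.094 Ω = 4470∠0.0° Ω.
Step 4 — Source phasor: V = 48∠-60.0° V = 24 - j41.57 V.
Step 5 — Current: I = V / Z = 0.005363 - j0.009303 A = 0.01074∠-60.0° A.
Step 6 — Complex power: S = V·I* = 0.5154 + j0.0003568 VA.
Step 7 — Real power: P = Re(S) = 0.5154 W.
Step 8 — Reactive power: Q = Im(S) = 0.0003568 VAR.
Step 9 — Apparent power: |S| = 0.5154 VA.
Step 10 — Power factor: PF = P/|S| = 1 (lagging).

(a) P = 0.5154 W  (b) Q = 0.0003568 VAR  (c) S = 0.5154 VA  (d) PF = 1 (lagging)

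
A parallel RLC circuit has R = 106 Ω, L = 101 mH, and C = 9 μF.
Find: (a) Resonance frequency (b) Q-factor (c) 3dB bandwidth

Step 1 — Resonance: ω₀ = 1/√(LC) = 1/√(0.101·9e-06) = 1049 rad/s.
Step 2 — f₀ = ω₀/(2π) = 166.9 Hz.
Step 3 — Parallel Q: Q = R/(ω₀L) = 106/(1049·0.101) = 1.001.
Step 4 — Bandwidth: Δω = ω₀/Q = 1048 rad/s; BW = Δω/(2π) = 166.8 Hz.

(a) f₀ = 166.9 Hz  (b) Q = 1.001  (c) BW = 166.8 Hz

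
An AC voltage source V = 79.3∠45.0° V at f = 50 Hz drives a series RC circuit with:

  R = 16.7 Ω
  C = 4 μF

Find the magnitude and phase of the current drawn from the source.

Step 1 — Angular frequency: ω = 2π·f = 2π·50 = 314.2 rad/s.
Step 2 — Component impedances:
  R: Z = R = 16.7 Ω
  C: Z = 1/(jωC) = -j/(ω·C) = 0 - j795.8 Ω
Step 3 — Series combination: Z_total = R + C = 16.7 - j795.8 Ω = 795.9∠-88.8° Ω.
Step 4 — Source phasor: V = 79.3∠45.0° V = 56.07 + j56.07 V.
Step 5 — Ohm's law: I = V / Z_total = (56.07 + j56.07) / (16.7 - j795.8) = -0.06896 + j0.07191 A.
Step 6 — Convert to polar: |I| = 0.09963 A, ∠I = 133.8°.

I = 0.09963∠133.8° A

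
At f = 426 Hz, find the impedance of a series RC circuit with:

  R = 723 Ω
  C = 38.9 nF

Step 1 — Angular frequency: ω = 2π·f = 2π·426 = 2677 rad/s.
Step 2 — Component impedances:
  R: Z = R = 723 Ω
  C: Z = 1/(jωC) = -j/(ω·C) = 0 - j9604 Ω
Step 3 — Series combination: Z_total = R + C = 723 - j9604 Ω = 9631∠-85.7° Ω.

Z = 723 - j9604 Ω = 9631∠-85.7° Ω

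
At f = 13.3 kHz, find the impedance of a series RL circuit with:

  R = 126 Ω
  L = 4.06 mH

Step 1 — Angular frequency: ω = 2π·f = 2π·1.33e+04 = 8.357e+04 rad/s.
Step 2 — Component impedances:
  R: Z = R = 126 Ω
  L: Z = jωL = j·8.357e+04·0.00406 = 0 + j339.3 Ω
Step 3 — Series combination: Z_total = R + L = 126 + j339.3 Ω = 361.9∠69.6° Ω.

Z = 126 + j339.3 Ω = 361.9∠69.6° Ω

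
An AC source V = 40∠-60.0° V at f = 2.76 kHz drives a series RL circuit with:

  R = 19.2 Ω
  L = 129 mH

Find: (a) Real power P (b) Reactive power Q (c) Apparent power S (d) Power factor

Step 1 — Angular frequency: ω = 2π·f = 2π·2760 = 1.734e+04 rad/s.
Step 2 — Component impedances:
  R: Z = R = 19.2 Ω
  L: Z = jωL = j·1.734e+04·0.129 = 0 + j2237 Ω
Step 3 — Series combination: Z_total = R + L = 19.2 + j2237 Ω = 2237∠89.5° Ω.
Step 4 — Source phasor: V = 40∠-60.0° V = 20 - j34.64 V.
Step 5 — Current: I = V / Z = -0.01541 - j0.009073 A = 0.01788∠-149.5° A.
Step 6 — Complex power: S = V·I* = 0.006138 + j0.7152 VA.
Step 7 — Real power: P = Re(S) = 0.006138 W.
Step 8 — Reactive power: Q = Im(S) = 0.7152 VAR.
Step 9 — Apparent power: |S| = 0.7152 VA.
Step 10 — Power factor: PF = P/|S| = 0.008582 (lagging).

(a) P = 0.006138 W  (b) Q = 0.7152 VAR  (c) S = 0.7152 VA  (d) PF = 0.008582 (lagging)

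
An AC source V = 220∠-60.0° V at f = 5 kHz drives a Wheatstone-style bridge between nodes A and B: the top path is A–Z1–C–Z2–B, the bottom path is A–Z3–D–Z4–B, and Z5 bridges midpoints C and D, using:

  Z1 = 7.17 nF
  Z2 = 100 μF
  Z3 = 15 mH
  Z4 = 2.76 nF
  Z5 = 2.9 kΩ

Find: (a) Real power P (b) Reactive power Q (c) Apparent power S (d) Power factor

Step 1 — Angular frequency: ω = 2π·f = 2π·5000 = 3.142e+04 rad/s.
Step 2 — Component impedances:
  Z1: Z = 1/(jωC) = -j/(ω·C) = 0 - j4439 Ω
  Z2: Z = 1/(jωC) = -j/(ω·C) = 0 - j0.3183 Ω
  Z3: Z = jωL = j·3.142e+04·0.015 = 0 + j471.2 Ω
  Z4: Z = 1/(jωC) = -j/(ω·C) = 0 - j1.153e+04 Ω
  Z5: Z = R = 2900 Ω
Step 3 — Bridge requires nodal analysis (the Z5 bridge couples midpoints C and D, so the two paths cannot be reduced to a simple series/parallel combination). Setting node B to ground and injecting 1 A at node A, the 3-node admittance system at A, C, D solves to V_A = Z_AB = 1847 - j1288 Ω = 2252∠-34.9° Ω.
Step 4 — Source phasor: V = 220∠-60.0° V = 110 - j190.5 V.
Step 5 — Current: I = V / Z = 0.08846 - j0.04148 A = 0.0977∠-25.1° A.
Step 6 — Complex power: S = V·I* = 17.63 - j12.29 VA.
Step 7 — Real power: P = Re(S) = 17.63 W.
Step 8 — Reactive power: Q = Im(S) = -12.29 VAR.
Step 9 — Apparent power: |S| = 21.49 VA.
Step 10 — Power factor: PF = P/|S| = 0.8204 (leading).

(a) P = 17.63 W  (b) Q = -12.29 VAR  (c) S = 21.49 VA  (d) PF = 0.8204 (leading)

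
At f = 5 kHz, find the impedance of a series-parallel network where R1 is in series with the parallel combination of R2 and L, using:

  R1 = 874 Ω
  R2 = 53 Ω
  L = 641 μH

Step 1 — Angular frequency: ω = 2π·f = 2π·5000 = 3.142e+04 rad/s.
Step 2 — Component impedances:
  R1: Z = R = 874 Ω
  R2: Z = R = 53 Ω
  L: Z = jωL = j·3.142e+04·0.000641 = 0 + j20.14 Ω
Step 3 — Parallel branch: R2 || L = 1/(1/R2 + 1/L) = 6.686 + j17.6 Ω.
Step 4 — Series with R1: Z_total = R1 + (R2 || L) = 880.7 + j17.6 Ω = 880.9∠1.1° Ω.

Z = 880.7 + j17.6 Ω = 880.9∠1.1° Ω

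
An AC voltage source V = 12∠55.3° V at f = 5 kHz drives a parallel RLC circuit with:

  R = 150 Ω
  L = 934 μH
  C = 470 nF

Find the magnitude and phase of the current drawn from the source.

Step 1 — Angular frequency: ω = 2π·f = 2π·5000 = 3.142e+04 rad/s.
Step 2 — Component impedances:
  R: Z = R = 150 Ω
  L: Z = jωL = j·3.142e+04·0.000934 = 0 + j29.34 Ω
  C: Z = 1/(jωC) = -j/(ω·C) = 0 - j67.73 Ω
Step 3 — Parallel combination: 1/Z_total = 1/R + 1/L + 1/C; Z_total = 15.97 + j46.26 Ω = 48.94∠71.0° Ω.
Step 4 — Source phasor: V = 12∠55.3° V = 6.831 + j9.866 V.
Step 5 — Ohm's law: I = V / Z_total = (6.831 + j9.866) / (15.97 + j46.26) = 0.2361 - j0.06617 A.
Step 6 — Convert to polar: |I| = 0.2452 A, ∠I = -15.7°.

I = 0.2452∠-15.7° A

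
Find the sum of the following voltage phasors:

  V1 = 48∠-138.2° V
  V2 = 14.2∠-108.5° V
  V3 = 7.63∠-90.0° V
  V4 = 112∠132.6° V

Step 1 — Convert each phasor to rectangular form:
  V1 = 48·(cos(-138.2°) + j·sin(-138.2°)) = -35.78 - j31.99 V
  V2 = 14.2·(cos(-108.5°) + j·sin(-108.5°)) = -4.506 - j13.47 V
  V3 = 7.63·(cos(-90.0°) + j·sin(-90.0°)) = 0 - j7.63 V
  V4 = 112·(cos(132.6°) + j·sin(132.6°)) = -75.81 + j82.44 V
Step 2 — Sum components: V_total = -116.1 + j29.35 V.
Step 3 — Convert to polar: |V_total| = 119.8 V, ∠V_total = 165.8°.

V_total = 119.8∠165.8° V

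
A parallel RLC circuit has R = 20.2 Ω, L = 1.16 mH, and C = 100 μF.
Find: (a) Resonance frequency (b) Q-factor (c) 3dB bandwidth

Step 1 — Resonance: ω₀ = 1/√(LC) = 1/√(0.00116·0.0001) = 2936 rad/s.
Step 2 — f₀ = ω₀/(2π) = 467.3 Hz.
Step 3 — Parallel Q: Q = R/(ω₀L) = 20.2/(2936·0.00116) = 5.931.
Step 4 — Bandwidth: Δω = ω₀/Q = 495 rad/s; BW = Δω/(2π) = 78.79 Hz.

(a) f₀ = 467.3 Hz  (b) Q = 5.931  (c) BW = 78.79 Hz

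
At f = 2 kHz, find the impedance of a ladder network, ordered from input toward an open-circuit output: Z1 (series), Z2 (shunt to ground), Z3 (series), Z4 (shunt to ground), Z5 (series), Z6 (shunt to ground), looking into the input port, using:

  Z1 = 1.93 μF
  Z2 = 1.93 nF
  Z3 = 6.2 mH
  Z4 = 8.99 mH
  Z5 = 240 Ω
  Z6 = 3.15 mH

Step 1 — Angular frequency: ω = 2π·f = 2π·2000 = 1.257e+04 rad/s.
Step 2 — Component impedances:
  Z1: Z = 1/(jωC) = -j/(ω·C) = 0 - j41.23 Ω
  Z2: Z = 1/(jωC) = -j/(ω·C) = 0 - j4.123e+04 Ω
  Z3: Z = jωL = j·1.257e+04·0.0062 = 0 + j77.91 Ω
  Z4: Z = jωL = j·1.257e+04·0.00899 = 0 + j113 Ω
  Z5: Z = R = 240 Ω
  Z6: Z = jωL = j·1.257e+04·0.00315 = 0 + j39.58 Ω
Step 3 — Ladder network (open output): work backward from the far end, alternating series and parallel combinations. Z_in = 38.18 + j126.2 Ω = 131.9∠73.2° Ω.

Z = 38.18 + j126.2 Ω = 131.9∠73.2° Ω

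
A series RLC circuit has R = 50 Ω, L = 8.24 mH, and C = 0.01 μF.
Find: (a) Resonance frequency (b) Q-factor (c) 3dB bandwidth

Step 1 — Resonance: ω₀ = 1/√(LC) = 1/√(0.00824·1e-08) = 1.102e+05 rad/s.
Step 2 — f₀ = ω₀/(2π) = 1.753e+04 Hz.
Step 3 — Series Q: Q = ω₀L/R = 1.102e+05·0.00824/50 = 18.15.
Step 4 — Bandwidth: Δω = ω₀/Q = 6068 rad/s; BW = Δω/(2π) = 965.7 Hz.

(a) f₀ = 1.753e+04 Hz  (b) Q = 18.15  (c) BW = 965.7 Hz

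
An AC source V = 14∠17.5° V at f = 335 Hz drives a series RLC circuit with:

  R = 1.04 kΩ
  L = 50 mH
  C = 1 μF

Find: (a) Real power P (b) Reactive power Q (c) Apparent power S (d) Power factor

Step 1 — Angular frequency: ω = 2π·f = 2π·335 = 2105 rad/s.
Step 2 — Component impedances:
  R: Z = R = 1040 Ω
  L: Z = jωL = j·2105·0.05 = 0 + j105.2 Ω
  C: Z = 1/(jωC) = -j/(ω·C) = 0 - j475.1 Ω
Step 3 — Series combination: Z_total = R + L + C = 1040 - j369.8 Ω = 1104∠-19.6° Ω.
Step 4 — Source phasor: V = 14∠17.5° V = 13.35 + j4.21 V.
Step 5 — Current: I = V / Z = 0.01012 + j0.007647 A = 0.01268∠37.1° A.
Step 6 — Complex power: S = V·I* = 0.1673 - j0.0595 VA.
Step 7 — Real power: P = Re(S) = 0.1673 W.
Step 8 — Reactive power: Q = Im(S) = -0.0595 VAR.
Step 9 — Apparent power: |S| = 0.1776 VA.
Step 10 — Power factor: PF = P/|S| = 0.9422 (leading).

(a) P = 0.1673 W  (b) Q = -0.0595 VAR  (c) S = 0.1776 VA  (d) PF = 0.9422 (leading)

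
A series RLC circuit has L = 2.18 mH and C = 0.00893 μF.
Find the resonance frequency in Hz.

Step 1 — Resonance condition Im(Z)=0 gives ω₀ = 1/√(LC).
Step 2 — ω₀ = 1/√(0.00218·8.93e-09) = 2.266e+05 rad/s.
Step 3 — f₀ = ω₀/(2π) = 3.607e+04 Hz.

f₀ = 3.607e+04 Hz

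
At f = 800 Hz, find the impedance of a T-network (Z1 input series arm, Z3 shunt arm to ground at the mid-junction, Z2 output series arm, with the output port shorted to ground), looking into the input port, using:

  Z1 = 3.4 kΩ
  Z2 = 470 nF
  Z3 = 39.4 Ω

Step 1 — Angular frequency: ω = 2π·f = 2π·800 = 5027 rad/s.
Step 2 — Component impedances:
  Z1: Z = R = 3400 Ω
  Z2: Z = 1/(jωC) = -j/(ω·C) = 0 - j423.3 Ω
  Z3: Z = R = 39.4 Ω
Step 3 — With the output port shorted to ground, the output series arm Z2 runs from the junction to ground; the shunt arm Z3 also runs from the junction to ground. They appear in parallel: Z3 || Z2 = 39.06 - j3.636 Ω.
Step 4 — Series with input arm Z1: Z_in = Z1 + (Z3 || Z2) = 3439 - j3.636 Ω = 3439∠-0.1° Ω.

Z = 3439 - j3.636 Ω = 3439∠-0.1° Ω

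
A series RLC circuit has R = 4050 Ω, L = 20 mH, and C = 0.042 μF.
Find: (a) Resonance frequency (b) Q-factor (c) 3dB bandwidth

Step 1 — Resonance: ω₀ = 1/√(LC) = 1/√(0.02·4.2e-08) = 3.45e+04 rad/s.
Step 2 — f₀ = ω₀/(2π) = 5491 Hz.
Step 3 — Series Q: Q = ω₀L/R = 3.45e+04·0.02/4050 = 0.1704.
Step 4 — Bandwidth: Δω = ω₀/Q = 2.025e+05 rad/s; BW = Δω/(2π) = 3.223e+04 Hz.

(a) f₀ = 5491 Hz  (b) Q = 0.1704  (c) BW = 3.223e+04 Hz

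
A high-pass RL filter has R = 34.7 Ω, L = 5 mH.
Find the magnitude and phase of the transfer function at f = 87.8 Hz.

Step 1 — Angular frequency: ω = 2π·87.8 = 551.7 rad/s.
Step 2 — Transfer function: H(jω) = jωL/(R + jωL).
Step 3 — Numerator jωL = j·2.758; denominator R + jωL = 34.7 + j2.758.
Step 4 — H = 0.006279 + j0.07899.
Step 5 — Magnitude: |H| = 0.07924 (-22.0 dB); phase: φ = 85.5°.

|H| = 0.07924 (-22.0 dB), φ = 85.5°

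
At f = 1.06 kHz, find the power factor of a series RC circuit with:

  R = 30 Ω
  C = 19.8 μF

Step 1 — Angular frequency: ω = 2π·f = 2π·1060 = 6660 rad/s.
Step 2 — Component impedances:
  R: Z = R = 30 Ω
  C: Z = 1/(jωC) = -j/(ω·C) = 0 - j7.583 Ω
Step 3 — Series combination: Z_total = R + C = 30 - j7.583 Ω = 30.94∠-14.2° Ω.
Step 4 — Power factor: PF = cos(φ) = Re(Z)/|Z| = 30/30.944 = 0.9695.
Step 5 — Type: Im(Z) = -7.583 ⇒ leading (phase φ = -14.2°).

PF = 0.9695 (leading, φ = -14.2°)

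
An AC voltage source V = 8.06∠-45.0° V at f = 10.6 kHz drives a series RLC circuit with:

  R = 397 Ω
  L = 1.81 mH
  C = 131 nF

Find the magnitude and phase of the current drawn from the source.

Step 1 — Angular frequency: ω = 2π·f = 2π·1.06e+04 = 6.66e+04 rad/s.
Step 2 — Component impedances:
  R: Z = R = 397 Ω
  L: Z = jωL = j·6.66e+04·0.00181 = 0 + j120.5 Ω
  C: Z = 1/(jωC) = -j/(ω·C) = 0 - j114.6 Ω
Step 3 — Series combination: Z_total = R + L + C = 397 + j5.934 Ω = 397∠0.9° Ω.
Step 4 — Source phasor: V = 8.06∠-45.0° V = 5.699 - j5.699 V.
Step 5 — Ohm's law: I = V / Z_total = (5.699 - j5.699) / (397 + j5.934) = 0.01414 - j0.01457 A.
Step 6 — Convert to polar: |I| = 0.0203 A, ∠I = -45.9°.

I = 0.0203∠-45.9° A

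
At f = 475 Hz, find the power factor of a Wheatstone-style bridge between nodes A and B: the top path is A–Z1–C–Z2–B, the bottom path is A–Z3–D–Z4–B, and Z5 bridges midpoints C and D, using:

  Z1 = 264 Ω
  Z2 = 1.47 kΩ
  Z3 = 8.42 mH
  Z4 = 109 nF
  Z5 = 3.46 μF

Step 1 — Angular frequency: ω = 2π·f = 2π·475 = 2985 rad/s.
Step 2 — Component impedances:
  Z1: Z = R = 264 Ω
  Z2: Z = R = 1470 Ω
  Z3: Z = jωL = j·2985·0.00842 = 0 + j25.13 Ω
  Z4: Z = 1/(jωC) = -j/(ω·C) = 0 - j3074 Ω
  Z5: Z = 1/(jωC) = -j/(ω·C) = 0 - j96.84 Ω
Step 3 — Bridge requires nodal analysis (the Z5 bridge couples midpoints C and D, so the two paths cannot be reduced to a simple series/parallel combination). Setting node B to ground and injecting 1 A at node A, the 3-node admittance system at A, C, D solves to V_A = Z_AB = 1146 - j607.8 Ω = 1297∠-27.9° Ω.
Step 4 — Power factor: PF = cos(φ) = Re(Z)/|Z| = 1145.7/1296.9 = 0.8834.
Step 5 — Type: Im(Z) = -607.8 ⇒ leading (phase φ = -27.9°).

PF = 0.8834 (leading, φ = -27.9°)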